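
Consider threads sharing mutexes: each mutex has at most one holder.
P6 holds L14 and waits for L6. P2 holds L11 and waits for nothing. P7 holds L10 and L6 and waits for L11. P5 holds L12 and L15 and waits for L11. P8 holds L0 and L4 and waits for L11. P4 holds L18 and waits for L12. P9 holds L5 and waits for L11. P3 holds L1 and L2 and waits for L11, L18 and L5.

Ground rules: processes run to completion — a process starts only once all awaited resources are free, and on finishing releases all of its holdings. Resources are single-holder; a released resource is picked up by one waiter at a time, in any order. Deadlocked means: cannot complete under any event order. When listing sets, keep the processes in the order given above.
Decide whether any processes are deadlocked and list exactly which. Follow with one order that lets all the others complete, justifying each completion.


The deadlocked set is empty.
Key observation: every chain of waits terminates; starting from the processes that wait on nothing, all the rest unlock in turn.
One completion order for the rest: P2, P8, P7, P5, P4, P9, P3, P6.
Check, step by step:
  P2: no waits; runs immediately, freeing L11
  P8 waits on L11 — all released -> runs and releases L0 and L4
  P7 waits on L11 — all released -> runs and releases L10 and L6
  P5 waits on L11 — all released -> runs and releases L12 and L15
  P4 waits on L12 — all released -> runs and releases L18
  P9 waits on L11 — all released -> runs and releases L5
  P3 waits on L11, L18 and L5 — all released -> runs and releases L1 and L2
  P6 waits on L6 — all released -> runs and releases L14


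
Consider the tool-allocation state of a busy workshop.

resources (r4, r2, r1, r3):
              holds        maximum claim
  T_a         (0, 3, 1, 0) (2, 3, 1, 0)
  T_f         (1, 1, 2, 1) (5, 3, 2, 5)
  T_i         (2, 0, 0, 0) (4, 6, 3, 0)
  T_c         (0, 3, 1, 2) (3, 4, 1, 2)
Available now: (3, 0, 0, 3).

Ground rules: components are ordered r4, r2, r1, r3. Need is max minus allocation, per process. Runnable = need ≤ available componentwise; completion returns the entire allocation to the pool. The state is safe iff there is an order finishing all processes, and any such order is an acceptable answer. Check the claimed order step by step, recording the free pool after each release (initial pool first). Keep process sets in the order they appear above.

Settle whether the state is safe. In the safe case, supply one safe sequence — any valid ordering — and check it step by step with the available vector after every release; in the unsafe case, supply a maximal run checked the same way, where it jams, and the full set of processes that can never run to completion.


UNSAFE — no complete ordering exists.
Key observation: after T_a, T_c the pool peaks at (3, 6, 2, 5), and each blocked process is short somewhere: T_f on r4; T_i on r1.
A maximal execution: T_a, T_c — then nothing else fits. Walking it through:
  pool = (3, 0, 0, 3)
  T_a: need (2, 0, 0, 0) fits (3, 0, 0, 3); releases (0, 3, 1, 0), pool now (3, 3, 1, 3)
  T_c: need (3, 1, 0, 0) fits (3, 3, 1, 3); releases (0, 3, 1, 2), pool now (3, 6, 2, 5)
  T_f cannot run: need (4, 2, 0, 4) vs free (3, 6, 2, 5) (insufficient r4)
  T_i cannot run: need (2, 6, 3, 0) vs free (3, 6, 2, 5) (insufficient r1)
Never able to finish: T_f and T_i.


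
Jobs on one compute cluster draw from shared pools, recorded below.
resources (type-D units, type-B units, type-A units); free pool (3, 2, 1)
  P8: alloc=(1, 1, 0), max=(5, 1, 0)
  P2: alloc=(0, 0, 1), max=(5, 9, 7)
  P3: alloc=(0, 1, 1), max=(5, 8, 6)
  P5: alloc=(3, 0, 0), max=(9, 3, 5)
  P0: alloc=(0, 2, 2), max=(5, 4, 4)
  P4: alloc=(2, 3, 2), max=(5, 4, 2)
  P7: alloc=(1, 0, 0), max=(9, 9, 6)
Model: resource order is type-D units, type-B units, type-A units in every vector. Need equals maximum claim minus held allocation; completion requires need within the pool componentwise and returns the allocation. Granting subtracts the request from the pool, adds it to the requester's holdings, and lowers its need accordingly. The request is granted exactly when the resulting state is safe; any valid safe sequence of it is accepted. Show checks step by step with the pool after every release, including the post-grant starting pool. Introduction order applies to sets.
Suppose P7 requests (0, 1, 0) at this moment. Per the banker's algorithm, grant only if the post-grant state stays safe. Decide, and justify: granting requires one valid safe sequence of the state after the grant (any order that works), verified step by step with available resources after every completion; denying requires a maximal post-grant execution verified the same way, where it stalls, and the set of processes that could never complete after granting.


GRANT — the state after the grant stays safe, e.g. via P4, P8, P0, P3, P5, P7, P2.
Key observation: (3, 1, 1) free after granting still covers P4 first, and each release covers the next.
Step-by-step check of the post-grant state:
  pool = (3, 1, 1)
  P4 needs (3, 1, 0) <= (3, 1, 1) -> finishes; pool += (2, 3, 2) = (5, 4, 3)
  P8 needs (4, 0, 0) <= (5, 4, 3) -> finishes; pool += (1, 1, 0) = (6, 5, 3)
  P0 needs (5, 2, 2) <= (6, 5, 3) -> finishes; pool += (0, 2, 2) = (6, 7, 5)
  P3 needs (5, 7, 5) <= (6, 7, 5) -> finishes; pool += (0, 1, 1) = (6, 8, 6)
  P5 needs (6, 3, 5) <= (6, 8, 6) -> finishes; pool += (3, 0, 0) = (9, 8, 6)
  P7 needs (8, 8, 6) <= (9, 8, 6) -> finishes; pool += (1, 1, 0) = (10, 9, 6)
  P2 needs (5, 9, 6) <= (10, 9, 6) -> finishes; pool += (0, 0, 1) = (10, 9, 7)


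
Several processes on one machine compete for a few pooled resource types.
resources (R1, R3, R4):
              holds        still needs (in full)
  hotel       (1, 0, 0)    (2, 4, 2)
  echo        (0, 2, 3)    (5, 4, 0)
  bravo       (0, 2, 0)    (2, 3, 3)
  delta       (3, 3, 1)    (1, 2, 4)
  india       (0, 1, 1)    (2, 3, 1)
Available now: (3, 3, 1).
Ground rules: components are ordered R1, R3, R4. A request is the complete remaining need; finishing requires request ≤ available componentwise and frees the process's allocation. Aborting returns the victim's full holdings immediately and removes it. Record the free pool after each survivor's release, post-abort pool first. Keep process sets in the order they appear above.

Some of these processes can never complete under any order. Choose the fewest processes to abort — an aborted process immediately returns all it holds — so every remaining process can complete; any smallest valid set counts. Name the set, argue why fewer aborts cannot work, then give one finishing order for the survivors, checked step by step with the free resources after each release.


Abort delta.
Key observation: the deadlocked echo becomes finishable only because delta released (3, 3, 1); it completes at step 1 below.
No smaller set exists: with zero aborts the deadlock remains.
One survivor order: echo, hotel, bravo, india. Check, step by step (post-abort pool first):
  pool = (6, 6, 2)
  echo needs (5, 4, 0) <= (6, 6, 2) -> finishes; pool += (0, 2, 3) = (6, 8, 5)
  hotel needs (2, 4, 2) <= (6, 8, 5) -> finishes; pool += (1, 0, 0) = (7, 8, 5)
  bravo needs (2, 3, 3) <= (7, 8, 5) -> finishes; pool += (0, 2, 0) = (7, 10, 5)
  india needs (2, 3, 1) <= (7, 10, 5) -> finishes; pool += (0, 1, 1) = (7, 11, 6)


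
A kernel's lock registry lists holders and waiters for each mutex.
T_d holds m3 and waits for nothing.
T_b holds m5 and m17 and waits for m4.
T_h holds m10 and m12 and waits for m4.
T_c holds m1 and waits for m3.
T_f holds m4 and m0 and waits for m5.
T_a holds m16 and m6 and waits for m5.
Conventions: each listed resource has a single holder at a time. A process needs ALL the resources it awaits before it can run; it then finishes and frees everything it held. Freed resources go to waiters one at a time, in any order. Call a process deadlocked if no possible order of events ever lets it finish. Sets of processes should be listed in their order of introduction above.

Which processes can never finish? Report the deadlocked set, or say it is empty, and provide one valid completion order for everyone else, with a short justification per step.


Deadlocked set: T_b, T_h, T_f and T_a.
Key observation: along T_b -> T_f -> T_b, each member waits on what the next one holds — a deadlock; T_h and T_a wait into the deadlock from upstream.
A valid finishing order for the others: T_d, T_c.
Verifying each step:
  T_d: no waits; runs immediately, freeing m3
  run T_c (all its waits — m3 — are resolved); releases m1


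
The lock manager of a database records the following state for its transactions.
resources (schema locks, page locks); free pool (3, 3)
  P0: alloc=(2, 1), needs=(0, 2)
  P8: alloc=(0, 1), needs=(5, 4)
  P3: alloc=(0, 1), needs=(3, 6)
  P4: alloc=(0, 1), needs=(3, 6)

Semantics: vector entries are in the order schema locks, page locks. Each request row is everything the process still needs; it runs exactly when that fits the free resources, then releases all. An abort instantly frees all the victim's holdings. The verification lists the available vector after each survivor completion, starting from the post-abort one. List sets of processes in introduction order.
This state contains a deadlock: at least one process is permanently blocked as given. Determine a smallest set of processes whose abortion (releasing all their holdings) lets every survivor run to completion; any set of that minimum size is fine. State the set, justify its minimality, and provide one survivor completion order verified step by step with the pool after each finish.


Abort P3.
Key observation: P4 was stuck for good until P3 gave back (0, 1); in the order shown it finishes at step 3.
No smaller set exists: with zero aborts the deadlock remains.
The survivors complete as P0, P8, P4. Step-by-step check (starting from the post-abort pool):
  pool = (3, 4)
  P0: need (0, 2) fits (3, 4); releases (2, 1), pool now (5, 5)
  P8: need (5, 4) fits (5, 5); releases (0, 1), pool now (5, 6)
  P4: need (3, 6) fits (5, 6); releases (0, 1), pool now (5, 7)


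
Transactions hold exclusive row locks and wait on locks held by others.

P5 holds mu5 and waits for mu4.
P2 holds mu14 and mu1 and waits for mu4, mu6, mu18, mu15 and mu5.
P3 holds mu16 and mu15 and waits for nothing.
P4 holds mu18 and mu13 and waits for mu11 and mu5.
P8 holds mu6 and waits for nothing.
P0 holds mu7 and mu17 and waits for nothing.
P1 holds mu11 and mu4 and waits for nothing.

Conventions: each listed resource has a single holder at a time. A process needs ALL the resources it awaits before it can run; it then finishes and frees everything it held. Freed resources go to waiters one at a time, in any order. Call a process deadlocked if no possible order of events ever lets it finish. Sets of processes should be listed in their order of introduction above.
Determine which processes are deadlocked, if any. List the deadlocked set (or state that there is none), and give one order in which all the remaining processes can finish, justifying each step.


The deadlocked set is empty.
Key observation: the wait relation is loop-free; peeling off processes with no waits unwinds the whole state.
The rest can finish in the order P1, P5, P0, P4, P3, P8, P2.
Check, step by step:
  P1 waits on nothing -> runs at once and releases mu11 and mu4
  run P5 (all its waits — mu4 — are resolved); releases mu5
  P0 waits on nothing -> runs at once and releases mu7 and mu17
  run P4 (all its waits — mu11 and mu5 — are resolved); releases mu18 and mu13
  P3 waits on nothing -> runs at once and releases mu16 and mu15
  P8 waits on nothing -> runs at once and releases mu6
  run P2 (all its waits — mu4, mu6, mu18, mu15 and mu5 — are resolved); releases mu14 and mu1


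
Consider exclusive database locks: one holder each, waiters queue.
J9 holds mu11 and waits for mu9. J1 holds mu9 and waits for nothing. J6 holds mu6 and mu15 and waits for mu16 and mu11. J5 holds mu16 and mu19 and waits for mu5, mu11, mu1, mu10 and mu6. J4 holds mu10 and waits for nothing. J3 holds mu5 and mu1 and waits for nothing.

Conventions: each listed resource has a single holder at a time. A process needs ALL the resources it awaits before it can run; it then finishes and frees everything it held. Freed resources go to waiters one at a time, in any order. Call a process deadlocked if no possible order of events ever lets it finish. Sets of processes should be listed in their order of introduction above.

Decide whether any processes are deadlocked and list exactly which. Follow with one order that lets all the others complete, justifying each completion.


Deadlocked: J6 and J5.
Key observation: J6 -> J5 -> J6 is a circular wait — nothing in it can go first; no other process is dragged down with it.
The rest can finish in the order J4, J3, J1, J9.
Check, step by step:
  J4 waits on nothing -> runs at once and releases mu10
  J3 waits on nothing -> runs at once and releases mu5 and mu1
  J1 waits on nothing -> runs at once and releases mu9
  J9: everything it awaited (mu9) is free; runs, freeing mu11


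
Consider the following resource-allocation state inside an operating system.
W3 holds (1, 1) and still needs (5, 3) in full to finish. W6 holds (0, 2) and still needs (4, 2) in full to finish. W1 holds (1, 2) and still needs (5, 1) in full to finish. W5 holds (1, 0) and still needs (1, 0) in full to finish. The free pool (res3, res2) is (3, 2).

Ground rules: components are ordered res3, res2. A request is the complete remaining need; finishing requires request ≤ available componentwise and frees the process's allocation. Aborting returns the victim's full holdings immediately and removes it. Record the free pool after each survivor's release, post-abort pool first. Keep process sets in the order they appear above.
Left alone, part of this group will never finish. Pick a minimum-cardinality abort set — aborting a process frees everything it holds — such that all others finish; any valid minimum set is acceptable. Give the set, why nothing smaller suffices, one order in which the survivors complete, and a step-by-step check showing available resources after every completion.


Abort W1.
Key observation: the deadlocked W3 becomes finishable only because W1 released (1, 2); it completes at step 3 below.
Minimality: the empty abort set fails — the state is deadlocked as it stands.
Survivors finish in the order: W6, W5, W3. Verifying each step (pool after the aborts first):
  pool = (4, 4)
  W6: need (4, 2) fits (4, 4); releases (0, 2), pool now (4, 6)
  W5: need (1, 0) fits (4, 6); releases (1, 0), pool now (5, 6)
  W3: need (5, 3) fits (5, 6); releases (1, 1), pool now (6, 7)


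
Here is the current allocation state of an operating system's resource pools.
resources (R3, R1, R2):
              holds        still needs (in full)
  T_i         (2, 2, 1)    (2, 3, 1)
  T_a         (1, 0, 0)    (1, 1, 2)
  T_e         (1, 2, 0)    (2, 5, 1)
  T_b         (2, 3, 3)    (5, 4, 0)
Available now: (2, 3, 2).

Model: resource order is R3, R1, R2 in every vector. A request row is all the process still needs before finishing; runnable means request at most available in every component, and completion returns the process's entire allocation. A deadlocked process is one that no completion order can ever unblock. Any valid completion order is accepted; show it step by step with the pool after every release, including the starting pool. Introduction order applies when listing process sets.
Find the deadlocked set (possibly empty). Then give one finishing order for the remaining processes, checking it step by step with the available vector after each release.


Nothing here is deadlocked.
Key observation: T_i fits the free pool immediately, and its release cascades until everyone finishes.
The rest can finish in the order T_i, T_a, T_b, T_e. Verifying each step:
  pool = (2, 3, 2)
  run T_i (needs (2, 3, 1), free (2, 3, 2)); after release of (2, 2, 1) the pool is (4, 5, 3)
  run T_a (needs (1, 1, 2), free (4, 5, 3)); after release of (1, 0, 0) the pool is (5, 5, 3)
  run T_b (needs (5, 4, 0), free (5, 5, 3)); after release of (2, 3, 3) the pool is (7, 8, 6)
  run T_e (needs (2, 5, 1), free (7, 8, 6)); after release of (1, 2, 0) the pool is (8, 10, 6)


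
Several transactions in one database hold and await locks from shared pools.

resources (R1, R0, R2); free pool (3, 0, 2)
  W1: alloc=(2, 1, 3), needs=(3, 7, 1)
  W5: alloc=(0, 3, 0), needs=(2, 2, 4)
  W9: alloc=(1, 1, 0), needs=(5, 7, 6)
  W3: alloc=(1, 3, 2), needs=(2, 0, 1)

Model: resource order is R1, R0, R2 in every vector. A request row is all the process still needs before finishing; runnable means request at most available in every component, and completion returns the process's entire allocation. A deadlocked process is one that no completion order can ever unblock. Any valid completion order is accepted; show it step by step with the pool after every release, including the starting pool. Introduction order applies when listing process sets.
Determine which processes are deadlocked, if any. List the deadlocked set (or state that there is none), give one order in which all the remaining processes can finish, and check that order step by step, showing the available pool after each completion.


Deadlocked set: W1 and W9.
Key observation: W3, W5 can finish, but then (4, 6, 4) is all there is, and the blocked group's R0 demands exceed it.
A valid finishing order for the others: W3, W5. Step-by-step check:
  pool = (3, 0, 2)
  W3 needs (2, 0, 1) <= (3, 0, 2) -> finishes; pool += (1, 3, 2) = (4, 3, 4)
  W5 needs (2, 2, 4) <= (4, 3, 4) -> finishes; pool += (0, 3, 0) = (4, 6, 4)
The stuck group stays short no matter what:
  W1 still needs (3, 7, 1) but only (4, 6, 4) is free — short on R0
  W9 still needs (5, 7, 6) but only (4, 6, 4) is free — short on R1, R0 and R2


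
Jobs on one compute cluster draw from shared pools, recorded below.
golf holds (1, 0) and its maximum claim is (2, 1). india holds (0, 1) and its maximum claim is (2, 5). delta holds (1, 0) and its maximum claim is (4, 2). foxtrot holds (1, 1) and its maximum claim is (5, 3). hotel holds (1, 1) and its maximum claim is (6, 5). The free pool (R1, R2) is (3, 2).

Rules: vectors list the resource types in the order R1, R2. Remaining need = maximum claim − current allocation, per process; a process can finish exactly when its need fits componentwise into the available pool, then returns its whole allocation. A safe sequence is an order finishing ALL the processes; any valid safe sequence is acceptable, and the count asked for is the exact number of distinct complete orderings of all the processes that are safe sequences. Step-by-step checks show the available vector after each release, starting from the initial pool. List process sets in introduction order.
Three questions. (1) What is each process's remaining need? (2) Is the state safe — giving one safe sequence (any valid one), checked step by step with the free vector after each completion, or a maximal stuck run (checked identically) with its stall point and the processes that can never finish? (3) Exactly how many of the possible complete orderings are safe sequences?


(1) Remaining need (order R1, R2):
  golf: (1, 1)
  india: (2, 4)
  delta: (3, 2)
  foxtrot: (4, 2)
  hotel: (5, 4)
(2) The state is UNSAFE.
Key observation: the wall is R2: completing delta, golf, foxtrot brings the pool only to (6, 3), and all the rest need more.
A maximal execution: delta, golf, foxtrot — then nothing else fits. Step-by-step check:
  pool = (3, 2)
  run delta (needs (3, 2), free (3, 2)); after release of (1, 0) the pool is (4, 2)
  run golf (needs (1, 1), free (4, 2)); after release of (1, 0) the pool is (5, 2)
  run foxtrot (needs (4, 2), free (5, 2)); after release of (1, 1) the pool is (6, 3)
  india still needs (2, 4) but only (6, 3) is free — short on R2
  hotel still needs (5, 4) but only (6, 3) is free — short on R2
Permanently blocked: india and hotel.
(3) Precisely 0 of the possible complete orderings are safe sequences.


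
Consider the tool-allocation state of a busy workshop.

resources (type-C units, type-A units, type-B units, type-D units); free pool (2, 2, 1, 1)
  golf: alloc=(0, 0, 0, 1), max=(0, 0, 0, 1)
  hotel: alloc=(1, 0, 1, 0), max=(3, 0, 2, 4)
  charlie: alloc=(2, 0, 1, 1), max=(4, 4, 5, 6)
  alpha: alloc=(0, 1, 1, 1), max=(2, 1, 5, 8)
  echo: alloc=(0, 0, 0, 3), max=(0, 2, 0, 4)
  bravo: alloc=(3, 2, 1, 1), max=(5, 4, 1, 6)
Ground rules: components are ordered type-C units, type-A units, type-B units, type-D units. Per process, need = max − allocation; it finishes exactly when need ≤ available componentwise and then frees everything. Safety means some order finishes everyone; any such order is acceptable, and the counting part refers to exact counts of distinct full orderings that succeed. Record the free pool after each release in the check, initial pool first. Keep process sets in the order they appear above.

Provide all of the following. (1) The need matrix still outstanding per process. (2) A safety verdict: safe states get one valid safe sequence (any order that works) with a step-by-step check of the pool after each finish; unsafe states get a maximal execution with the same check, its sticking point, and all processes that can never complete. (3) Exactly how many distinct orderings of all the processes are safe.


(1) Outstanding need per process (order type-C units, type-A units, type-B units, type-D units):
  golf: (0, 0, 0, 0)
  hotel: (2, 0, 1, 4)
  charlie: (2, 4, 4, 5)
  alpha: (2, 0, 4, 7)
  echo: (0, 2, 0, 1)
  bravo: (2, 2, 0, 5)
(2) UNSAFE — no complete ordering exists.
Key observation: even finishing golf, echo, bravo, hotel leaves just (6, 4, 3, 6) free — too little type-B units for any of the remaining processes.
The run golf, echo, bravo, hotel cannot be extended any further. Check, step by step:
  pool = (2, 2, 1, 1)
  run golf (needs (0, 0, 0, 0), free (2, 2, 1, 1)); after release of (0, 0, 0, 1) the pool is (2, 2, 1, 2)
  run echo (needs (0, 2, 0, 1), free (2, 2, 1, 2)); after release of (0, 0, 0, 3) the pool is (2, 2, 1, 5)
  run bravo (needs (2, 2, 0, 5), free (2, 2, 1, 5)); after release of (3, 2, 1, 1) the pool is (5, 4, 2, 6)
  run hotel (needs (2, 0, 1, 4), free (5, 4, 2, 6)); after release of (1, 0, 1, 0) the pool is (6, 4, 3, 6)
  charlie cannot run: need (2, 4, 4, 5) vs free (6, 4, 3, 6) (insufficient type-B units)
  alpha cannot run: need (2, 0, 4, 7) vs free (6, 4, 3, 6) (insufficient type-B units and type-D units)
Never able to finish: charlie and alpha.
(3) The exact count: 0 of the possible complete orderings are safe sequences.


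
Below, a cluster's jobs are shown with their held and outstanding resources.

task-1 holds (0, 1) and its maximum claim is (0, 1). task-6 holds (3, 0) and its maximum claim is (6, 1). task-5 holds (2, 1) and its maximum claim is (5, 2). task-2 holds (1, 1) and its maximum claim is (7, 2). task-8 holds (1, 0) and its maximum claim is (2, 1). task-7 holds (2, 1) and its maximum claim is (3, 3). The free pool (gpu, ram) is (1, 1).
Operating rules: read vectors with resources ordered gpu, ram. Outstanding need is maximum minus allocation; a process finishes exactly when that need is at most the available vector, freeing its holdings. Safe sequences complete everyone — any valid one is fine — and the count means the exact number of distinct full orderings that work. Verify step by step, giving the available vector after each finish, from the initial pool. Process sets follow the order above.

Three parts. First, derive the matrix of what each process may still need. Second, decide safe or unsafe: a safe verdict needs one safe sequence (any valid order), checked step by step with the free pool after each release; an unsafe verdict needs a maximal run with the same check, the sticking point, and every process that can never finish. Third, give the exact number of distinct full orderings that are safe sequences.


(1) Need matrix, components ordered gpu, ram:
  task-1: (0, 0)
  task-6: (3, 1)
  task-5: (3, 1)
  task-2: (6, 1)
  task-8: (1, 1)
  task-7: (1, 2)
(2) The state is SAFE; one workable sequence: task-1, task-7, task-6, task-5, task-8, task-2.
Key observation: the order's first zero-slack moment is task-7 ((1, 2) needed, (1, 2) free — a requested resource with nothing to spare).
Walking it through:
  pool = (1, 1)
  task-1: need (0, 0) fits (1, 1); releases (0, 1), pool now (1, 2)
  task-7: need (1, 2) fits (1, 2); releases (2, 1), pool now (3, 3)
  task-6: need (3, 1) fits (3, 3); releases (3, 0), pool now (6, 3)
  task-5: need (3, 1) fits (6, 3); releases (2, 1), pool now (8, 4)
  task-8: need (1, 1) fits (8, 4); releases (1, 0), pool now (9, 4)
  task-2: need (6, 1) fits (9, 4); releases (1, 1), pool now (10, 5)
(3) Precisely 22 of the possible complete orderings are safe sequences.


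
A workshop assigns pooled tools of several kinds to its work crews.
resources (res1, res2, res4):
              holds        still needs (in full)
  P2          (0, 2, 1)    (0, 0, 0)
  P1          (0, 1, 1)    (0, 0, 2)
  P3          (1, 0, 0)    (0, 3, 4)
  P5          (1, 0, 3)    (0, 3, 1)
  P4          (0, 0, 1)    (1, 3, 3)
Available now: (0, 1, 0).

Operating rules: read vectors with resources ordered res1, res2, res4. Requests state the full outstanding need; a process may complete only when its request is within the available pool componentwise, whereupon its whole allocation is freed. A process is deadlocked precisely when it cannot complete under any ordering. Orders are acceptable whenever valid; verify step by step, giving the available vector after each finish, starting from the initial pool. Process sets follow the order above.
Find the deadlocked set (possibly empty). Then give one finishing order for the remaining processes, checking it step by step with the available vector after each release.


The deadlocked set is empty.
Key observation: no deadlock: P2 fits now, and the freed resources carry the rest through.
The rest can finish in the order P2, P5, P3, P4, P1. Check, step by step:
  pool = (0, 1, 0)
  run P2 (needs (0, 0, 0), free (0, 1, 0)); after release of (0, 2, 1) the pool is (0, 3, 1)
  run P5 (needs (0, 3, 1), free (0, 3, 1)); after release of (1, 0, 3) the pool is (1, 3, 4)
  run P3 (needs (0, 3, 4), free (1, 3, 4)); after release of (1, 0, 0) the pool is (2, 3, 4)
  run P4 (needs (1, 3, 3), free (2, 3, 4)); after release of (0, 0, 1) the pool is (2, 3, 5)
  run P1 (needs (0, 0, 2), free (2, 3, 5)); after release of (0, 1, 1) the pool is (2, 4, 6)


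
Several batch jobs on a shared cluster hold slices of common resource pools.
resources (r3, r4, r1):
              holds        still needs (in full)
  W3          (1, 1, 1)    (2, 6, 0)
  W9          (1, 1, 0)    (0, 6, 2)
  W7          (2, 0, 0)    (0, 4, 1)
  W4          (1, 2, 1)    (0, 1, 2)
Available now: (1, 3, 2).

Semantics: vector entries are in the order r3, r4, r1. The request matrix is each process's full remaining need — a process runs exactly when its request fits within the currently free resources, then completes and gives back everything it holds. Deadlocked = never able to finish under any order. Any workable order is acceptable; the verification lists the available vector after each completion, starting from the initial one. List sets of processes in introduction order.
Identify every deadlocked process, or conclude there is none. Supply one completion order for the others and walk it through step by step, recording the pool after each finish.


Deadlocked: W3 and W9.
Key observation: no order helps: past W4, W7, the free pool tops out at (4, 5, 3), below what each blocked process needs in r4.
The rest can finish in the order W4, W7. Check, step by step:
  pool = (1, 3, 2)
  run W4 (needs (0, 1, 2), free (1, 3, 2)); after release of (1, 2, 1) the pool is (2, 5, 3)
  run W7 (needs (0, 4, 1), free (2, 5, 3)); after release of (2, 0, 0) the pool is (4, 5, 3)
The blocked processes can never fit:
  W3 cannot run: need (2, 6, 0) vs free (4, 5, 3) (insufficient r4)
  W9 cannot run: need (0, 6, 2) vs free (4, 5, 3) (insufficient r4)


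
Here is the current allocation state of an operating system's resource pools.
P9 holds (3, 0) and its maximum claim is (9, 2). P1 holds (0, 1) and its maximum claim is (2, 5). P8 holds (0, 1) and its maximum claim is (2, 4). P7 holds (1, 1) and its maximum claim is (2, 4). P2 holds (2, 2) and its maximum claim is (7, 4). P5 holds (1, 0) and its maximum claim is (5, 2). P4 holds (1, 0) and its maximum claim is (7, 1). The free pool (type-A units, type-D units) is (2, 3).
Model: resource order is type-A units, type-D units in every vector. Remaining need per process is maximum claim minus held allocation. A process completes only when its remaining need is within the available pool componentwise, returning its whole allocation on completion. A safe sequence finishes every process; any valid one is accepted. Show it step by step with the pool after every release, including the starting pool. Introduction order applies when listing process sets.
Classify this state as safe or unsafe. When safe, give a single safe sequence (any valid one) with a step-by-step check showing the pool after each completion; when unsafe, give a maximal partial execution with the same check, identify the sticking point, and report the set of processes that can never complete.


The state is UNSAFE.
Key observation: type-A units is the bottleneck — with P8, P1, P7 done the pool holds (3, 6), short of every remaining need.
A maximal execution: P8, P1, P7 — then nothing else fits. Step-by-step check:
  pool = (2, 3)
  run P8 (needs (2, 3), free (2, 3)); after release of (0, 1) the pool is (2, 4)
  run P1 (needs (2, 4), free (2, 4)); after release of (0, 1) the pool is (2, 5)
  run P7 (needs (1, 3), free (2, 5)); after release of (1, 1) the pool is (3, 6)
  P9 cannot run: need (6, 2) vs free (3, 6) (insufficient type-A units)
  P2 cannot run: need (5, 2) vs free (3, 6) (insufficient type-A units)
  P5 cannot run: need (4, 2) vs free (3, 6) (insufficient type-A units)
  P4 cannot run: need (6, 1) vs free (3, 6) (insufficient type-A units)
Permanently blocked: P9, P2, P5 and P4.


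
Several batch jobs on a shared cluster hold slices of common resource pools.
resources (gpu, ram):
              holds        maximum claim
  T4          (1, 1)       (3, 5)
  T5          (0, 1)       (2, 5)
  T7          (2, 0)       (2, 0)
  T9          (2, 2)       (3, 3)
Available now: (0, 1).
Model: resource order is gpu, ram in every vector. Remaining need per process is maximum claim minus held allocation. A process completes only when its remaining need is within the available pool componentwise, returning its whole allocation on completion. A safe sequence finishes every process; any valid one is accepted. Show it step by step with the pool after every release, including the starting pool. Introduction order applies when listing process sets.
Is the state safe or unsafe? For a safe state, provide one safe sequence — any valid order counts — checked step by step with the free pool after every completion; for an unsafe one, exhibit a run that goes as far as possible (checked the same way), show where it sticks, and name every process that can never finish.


The state is UNSAFE.
Key observation: the pool after T7, T9 is (4, 3); every surviving request exceeds it in ram, so progress ends there.
The run T7, T9 cannot be extended any further. Check, step by step:
  pool = (0, 1)
  T7 needs (0, 0) <= (0, 1) -> finishes; pool += (2, 0) = (2, 1)
  T9 needs (1, 1) <= (2, 1) -> finishes; pool += (2, 2) = (4, 3)
  T4 still needs (2, 4) but only (4, 3) is free — short on ram
  T5 still needs (2, 4) but only (4, 3) is free — short on ram
Processes that can never finish: T4 and T5.


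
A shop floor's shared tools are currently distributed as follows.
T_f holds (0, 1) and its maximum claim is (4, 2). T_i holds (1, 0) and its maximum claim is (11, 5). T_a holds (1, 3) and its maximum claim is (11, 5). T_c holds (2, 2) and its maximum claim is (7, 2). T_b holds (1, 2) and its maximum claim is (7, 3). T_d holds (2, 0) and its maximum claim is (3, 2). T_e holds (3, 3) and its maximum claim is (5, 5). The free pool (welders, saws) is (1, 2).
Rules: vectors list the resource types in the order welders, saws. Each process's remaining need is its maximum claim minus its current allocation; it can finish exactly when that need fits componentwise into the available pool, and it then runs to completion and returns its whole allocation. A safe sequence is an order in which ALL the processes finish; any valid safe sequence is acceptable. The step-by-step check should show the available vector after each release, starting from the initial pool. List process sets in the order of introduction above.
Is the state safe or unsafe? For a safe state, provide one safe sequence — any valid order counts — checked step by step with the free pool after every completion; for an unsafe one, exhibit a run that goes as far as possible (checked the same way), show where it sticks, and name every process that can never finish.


The state is UNSAFE.
Key observation: once T_d, T_e, T_b, T_f, T_c finish, the pool peaks at (9, 10) — and every remaining process still needs more welders than that.
The run T_d, T_e, T_b, T_f, T_c cannot be extended any further. Verifying each step:
  pool = (1, 2)
  T_d needs (1, 2) <= (1, 2) -> finishes; pool += (2, 0) = (3, 2)
  T_e needs (2, 2) <= (3, 2) -> finishes; pool += (3, 3) = (6, 5)
  T_b needs (6, 1) <= (6, 5) -> finishes; pool += (1, 2) = (7, 7)
  T_f needs (4, 1) <= (7, 7) -> finishes; pool += (0, 1) = (7, 8)
  T_c needs (5, 0) <= (7, 8) -> finishes; pool += (2, 2) = (9, 10)
  blocked: T_i wants (10, 5), pool (9, 10) — not enough welders
  blocked: T_a wants (10, 2), pool (9, 10) — not enough welders
Never able to finish: T_i and T_a.


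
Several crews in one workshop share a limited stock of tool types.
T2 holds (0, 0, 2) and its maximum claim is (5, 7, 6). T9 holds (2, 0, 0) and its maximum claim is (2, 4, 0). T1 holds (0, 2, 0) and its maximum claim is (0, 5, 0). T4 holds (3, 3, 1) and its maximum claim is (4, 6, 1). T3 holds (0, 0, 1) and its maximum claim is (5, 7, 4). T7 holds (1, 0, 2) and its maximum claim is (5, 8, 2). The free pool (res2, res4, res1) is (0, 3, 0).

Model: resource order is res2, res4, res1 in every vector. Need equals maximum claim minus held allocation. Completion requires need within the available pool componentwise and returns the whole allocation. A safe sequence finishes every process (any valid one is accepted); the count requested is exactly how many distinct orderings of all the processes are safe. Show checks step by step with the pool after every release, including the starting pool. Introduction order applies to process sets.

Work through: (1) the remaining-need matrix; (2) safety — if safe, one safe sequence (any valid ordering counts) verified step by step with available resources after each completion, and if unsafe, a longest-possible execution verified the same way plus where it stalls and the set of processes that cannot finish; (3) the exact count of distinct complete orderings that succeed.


(1) Need matrix, components ordered res2, res4, res1:
  T2: (5, 7, 4)
  T9: (0, 4, 0)
  T1: (0, 3, 0)
  T4: (1, 3, 0)
  T3: (5, 7, 3)
  T7: (4, 8, 0)
(2) SAFE, for example via the order T1, T9, T4, T7, T3, T2.
Key observation: T1 marks the first exact bind of the order: its need (0, 3, 0) fits the free (0, 3, 0) with zero slack on a requested resource.
Step-by-step check:
  pool = (0, 3, 0)
  run T1 (needs (0, 3, 0), free (0, 3, 0)); after release of (0, 2, 0) the pool is (0, 5, 0)
  run T9 (needs (0, 4, 0), free (0, 5, 0)); after release of (2, 0, 0) the pool is (2, 5, 0)
  run T4 (needs (1, 3, 0), free (2, 5, 0)); after release of (3, 3, 1) the pool is (5, 8, 1)
  run T7 (needs (4, 8, 0), free (5, 8, 1)); after release of (1, 0, 2) the pool is (6, 8, 3)
  run T3 (needs (5, 7, 3), free (6, 8, 3)); after release of (0, 0, 1) the pool is (6, 8, 4)
  run T2 (needs (5, 7, 4), free (6, 8, 4)); after release of (0, 0, 2) the pool is (6, 8, 6)
(3) Precisely 1 of the possible complete orderings is a safe sequence.


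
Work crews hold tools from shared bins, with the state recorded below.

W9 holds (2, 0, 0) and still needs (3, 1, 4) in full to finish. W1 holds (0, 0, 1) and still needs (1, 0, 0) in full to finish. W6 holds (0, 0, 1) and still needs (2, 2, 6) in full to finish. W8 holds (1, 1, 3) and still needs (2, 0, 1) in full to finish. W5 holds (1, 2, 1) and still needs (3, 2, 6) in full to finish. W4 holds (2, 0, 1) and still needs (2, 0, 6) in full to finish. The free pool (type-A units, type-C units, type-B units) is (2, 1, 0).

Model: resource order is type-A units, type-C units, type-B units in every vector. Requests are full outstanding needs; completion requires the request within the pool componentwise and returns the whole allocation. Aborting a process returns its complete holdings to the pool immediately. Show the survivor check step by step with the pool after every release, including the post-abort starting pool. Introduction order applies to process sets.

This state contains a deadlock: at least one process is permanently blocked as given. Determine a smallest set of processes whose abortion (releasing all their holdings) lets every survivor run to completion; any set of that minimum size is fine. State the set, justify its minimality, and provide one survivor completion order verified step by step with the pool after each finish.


Abort W6 and W5.
Key observation: aborting W6 and W5 returns (1, 2, 2), and W4 — hopeless before — runs at step 3 with the returned capacity in the pool.
Minimality, checking each single-abort alternative: W9 alone leaves W6 blocked (short on type-B units); W1 alone leaves W6 blocked (short on type-B units); W6 alone leaves W5 blocked (short on type-B units); W8 alone leaves W6 blocked (short on type-B units); W5 alone leaves W6 blocked (short on type-B units); W4 alone leaves W6 blocked (short on type-B units).
Survivors finish in the order: W8, W1, W4, W9. Check, step by step (pool after the aborts first):
  pool = (3, 3, 2)
  W8 needs (2, 0, 1) <= (3, 3, 2) -> finishes; pool += (1, 1, 3) = (4, 4, 5)
  W1 needs (1, 0, 0) <= (4, 4, 5) -> finishes; pool += (0, 0, 1) = (4, 4, 6)
  W4 needs (2, 0, 6) <= (4, 4, 6) -> finishes; pool += (2, 0, 1) = (6, 4, 7)
  W9 needs (3, 1, 4) <= (6, 4, 7) -> finishes; pool += (2, 0, 0) = (8, 4, 7)


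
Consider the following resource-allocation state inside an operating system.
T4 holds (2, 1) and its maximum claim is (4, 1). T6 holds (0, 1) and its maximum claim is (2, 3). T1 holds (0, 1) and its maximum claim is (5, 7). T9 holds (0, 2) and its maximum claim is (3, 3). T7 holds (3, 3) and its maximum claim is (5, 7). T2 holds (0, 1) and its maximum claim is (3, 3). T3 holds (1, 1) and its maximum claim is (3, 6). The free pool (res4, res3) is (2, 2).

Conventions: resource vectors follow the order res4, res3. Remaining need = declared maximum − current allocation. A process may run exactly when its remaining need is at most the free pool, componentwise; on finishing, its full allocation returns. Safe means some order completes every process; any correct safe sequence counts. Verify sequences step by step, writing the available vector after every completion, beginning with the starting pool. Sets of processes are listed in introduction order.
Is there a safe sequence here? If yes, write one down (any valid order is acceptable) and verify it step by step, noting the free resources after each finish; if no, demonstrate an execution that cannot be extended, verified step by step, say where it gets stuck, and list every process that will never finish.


The state is SAFE; one workable sequence: T4, T9, T6, T3, T1, T2, T7.
Key observation: reading the order forward, T4 is the first process whose need (2, 0) meets the free pool (2, 2) exactly on a resource it requests.
Check, step by step:
  pool = (2, 2)
  run T4 (needs (2, 0), free (2, 2)); after release of (2, 1) the pool is (4, 3)
  run T9 (needs (3, 1), free (4, 3)); after release of (0, 2) the pool is (4, 5)
  run T6 (needs (2, 2), free (4, 5)); after release of (0, 1) the pool is (4, 6)
  run T3 (needs (2, 5), free (4, 6)); after release of (1, 1) the pool is (5, 7)
  run T1 (needs (5, 6), free (5, 7)); after release of (0, 1) the pool is (5, 8)
  run T2 (needs (3, 2), free (5, 8)); after release of (0, 1) the pool is (5, 9)
  run T7 (needs (2, 4), free (5, 9)); after release of (3, 3) the pool is (8, 12)
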